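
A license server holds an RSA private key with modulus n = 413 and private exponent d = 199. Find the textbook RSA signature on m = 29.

m^2 ≡ 29^2 = 841 ≡ 15
m^4 ≡ 15^2 = 225
m^8 ≡ 225^2 = 50625 ≡ 239
m^16 ≡ 239^2 = 57121 ≡ 127
m^32 ≡ 127^2 = 16129 ≡ 22
m^64 ≡ 22^2 = 484 ≡ 71
m^128 ≡ 71^2 = 5041 ≡ 85
199 = 128 + 64 + 4 + 2 + 1, so m^199 ≡ 85·71·225·15·29 ≡ 134 (mod 413)

134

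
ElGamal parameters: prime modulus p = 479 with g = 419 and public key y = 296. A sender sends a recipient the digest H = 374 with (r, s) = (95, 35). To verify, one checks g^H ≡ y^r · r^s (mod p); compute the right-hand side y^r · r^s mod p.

366

296^2 = 87616 ≡ 438
296^4 ≡ 438^2 = 191844 ≡ 244
296^8 ≡ 244^2 = 59536 ≡ 140
296^16 ≡ 140^2 = 19600 ≡ 440
296^32 ≡ 440^2 = 193600 ≡ 84
296^64 ≡ 84^2 = 7056 ≡ 350
95 = 64 + 16 + 8 + 4 + 2 + 1, so 296^95 ≡ 350·440·140·244·438·296 ≡ 177 (mod 479)
95^2 = 9025 ≡ 403
95^4 ≡ 403^2 = 162409 ≡ 28
95^8 ≡ 28^2 = 784 ≡ 305
95^16 ≡ 305^2 = 93025 ≡ 99
95^32 ≡ 99^2 = 9801 ≡ 221
35 = 32 + 2 + 1, so 95^35 ≡ 221·403·95 ≡ 408 (mod 479)
y^r · r^s ≡ 177·408 = 72216 ≡ 366 (mod 479)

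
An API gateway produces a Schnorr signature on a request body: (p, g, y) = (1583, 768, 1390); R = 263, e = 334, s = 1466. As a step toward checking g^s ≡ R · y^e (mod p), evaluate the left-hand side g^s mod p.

1408

768^2 = 589824 ≡ 948
768^4 ≡ 948^2 = 898704 ≡ 1143
768^8 ≡ 1143^2 = 1306449 ≡ 474
768^16 ≡ 474^2 = 224676 ≡ 1473
768^32 ≡ 1473^2 = 2169729 ≡ 1019
768^64 ≡ 1019^2 = 1038361 ≡ 1496
768^128 ≡ 1496^2 = 2238016 ≡ 1237
768^256 ≡ 1237^2 = 1530169 ≡ 991
768^512 ≡ 991^2 = 982081 ≡ 621
768^1024 ≡ 621^2 = 385641 ≡ 972
1466 = 1024 + 256 + 128 + 32 + 16 + 8 + 2, so 768^1466 ≡ 972·991·1237·1019·1473·474·948 ≡ 1408 (mod 1583)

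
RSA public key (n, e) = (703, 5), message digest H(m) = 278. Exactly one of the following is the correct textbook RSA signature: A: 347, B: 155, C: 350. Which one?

C

Candidate A: Squares mod 703: 347^1≡347, 347^2≡196, 347^4≡454; 5 = 4 + 1, so 347^5 ≡ 454·347 ≡ 66 (mod 703)
Candidate B: Squares mod 703: 155^1≡155, 155^2≡123, 155^4≡366; 5 = 4 + 1, so 155^5 ≡ 366·155 ≡ 490 (mod 703)
Candidate C: Squares mod 703: 350^1≡350, 350^2≡178, 350^4≡49; 5 = 4 + 1, so 350^5 ≡ 49·350 ≡ 278 (mod 703)
  → matches H(m) = 278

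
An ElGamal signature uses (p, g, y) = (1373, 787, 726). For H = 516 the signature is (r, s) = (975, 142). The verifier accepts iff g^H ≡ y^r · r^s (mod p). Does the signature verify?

Left side g^H mod p:
Squares mod 1373: 787^1≡787, 787^2≡146, 787^4≡721, 787^8≡847, 787^16≡703, 787^32≡1302, 787^64≡922, 787^128≡197, 787^256≡365, 787^512≡44
516 = 512 + 4, so 787^516 ≡ 44·721 ≡ 145 (mod 1373)
Right side y^r · r^s mod p:
Squares mod 1373: 726^1≡726, 726^2≡1217, 726^4≡995, 726^8≡92, 726^16≡226, 726^32≡275, 726^64≡110, 726^128≡1116, 726^256≡145, 726^512≡430
975 = 512 + 256 + 128 + 64 + 8 + 4 + 2 + 1, so 726^975 ≡ 430·145·1116·110·92·995·1217·726 ≡ 918 (mod 1373)
Squares mod 1373: 975^1≡975, 975^2≡509, 975^4≡957, 975^8≡58, 975^16≡618, 975^32≡230, 975^64≡726, 975^128≡1217
142 = 128 + 8 + 4 + 2, so 975^142 ≡ 1217·58·957·509 ≡ 226 (mod 1373)
918·226 = 207468 ≡ 145 (mod 1373)
145 ≡ 145 (mod 1373), so the signature is genuine.

verifies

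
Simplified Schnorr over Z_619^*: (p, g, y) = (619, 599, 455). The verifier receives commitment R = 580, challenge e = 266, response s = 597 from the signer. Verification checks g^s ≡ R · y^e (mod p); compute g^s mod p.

241

599^2 = 358801 ≡ 400
599^4 ≡ 400^2 = 160000 ≡ 298
599^8 ≡ 298^2 = 88804 ≡ 287
599^16 ≡ 287^2 = 82369 ≡ 42
599^32 ≡ 42^2 = 1764 ≡ 526
599^64 ≡ 526^2 = 276676 ≡ 602
599^128 ≡ 602^2 = 362404 ≡ 289
599^256 ≡ 289^2 = 83521 ≡ 575
599^512 ≡ 575^2 = 330625 ≡ 79
597 = 512 + 64 + 16 + 4 + 1, so 599^597 ≡ 79·602·42·298·599 ≡ 241 (mod 619)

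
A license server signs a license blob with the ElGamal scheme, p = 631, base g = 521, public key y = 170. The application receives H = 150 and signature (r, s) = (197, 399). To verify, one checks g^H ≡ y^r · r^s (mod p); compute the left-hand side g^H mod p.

Squares mod 631: 521^1≡521, 521^2≡111, 521^4≡332, 521^8≡430, 521^16≡17, 521^32≡289, 521^64≡229, 521^128≡68
150 = 128 + 16 + 4 + 2, so 521^150 ≡ 68·17·332·111 ≡ 209 (mod 631)

209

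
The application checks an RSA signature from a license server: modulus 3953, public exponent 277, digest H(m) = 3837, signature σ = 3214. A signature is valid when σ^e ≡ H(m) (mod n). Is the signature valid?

Squares mod 3953: σ^1≡3214, σ^2≡607, σ^4≡820, σ^8≡390, σ^16≡1886, σ^32≡3249, σ^64≡1491, σ^128≡1495, σ^256≡1580
277 = 256 + 16 + 4 + 1, so σ^277 ≡ 1580·1886·820·3214 ≡ 116 (mod 3953)
116 ≠ 3837, so verification fails.

invalid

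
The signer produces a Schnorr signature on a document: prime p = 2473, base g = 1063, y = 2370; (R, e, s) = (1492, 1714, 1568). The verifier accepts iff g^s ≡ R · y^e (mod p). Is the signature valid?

g^s mod p:
1063^2 = 1129969 ≡ 2281
1063^4 ≡ 2281^2 = 5202961 ≡ 2242
1063^8 ≡ 2242^2 = 5026564 ≡ 1428
1063^16 ≡ 1428^2 = 2039184 ≡ 1432
1063^32 ≡ 1432^2 = 2050624 ≡ 507
1063^64 ≡ 507^2 = 257049 ≡ 2330
1063^128 ≡ 2330^2 = 5428900 ≡ 665
1063^256 ≡ 665^2 = 442225 ≡ 2031
1063^512 ≡ 2031^2 = 4124961 ≡ 2470
1063^1024 ≡ 2470^2 = 6100900 ≡ 9
1568 = 1024 + 512 + 32, so 1063^1568 ≡ 9·2470·507 ≡ 1149 (mod 2473)
R · y^e mod p:
2370^2 = 5616900 ≡ 717
2370^4 ≡ 717^2 = 514089 ≡ 2178
2370^8 ≡ 2178^2 = 4743684 ≡ 470
2370^16 ≡ 470^2 = 220900 ≡ 803
2370^32 ≡ 803^2 = 644809 ≡ 1829
2370^64 ≡ 1829^2 = 3345241 ≡ 1745
2370^128 ≡ 1745^2 = 3045025 ≡ 762
2370^256 ≡ 762^2 = 580644 ≡ 1962
2370^512 ≡ 1962^2 = 3849444 ≡ 1456
2370^1024 ≡ 1456^2 = 2119936 ≡ 575
1714 = 1024 + 512 + 128 + 32 + 16 + 2, so 2370^1714 ≡ 575·1456·762·1829·803·717 ≡ 2461 (mod 2473)
1492·2461 = 3671812 ≡ 1880 (mod 2473)
1149 ≠ 1880; the check fails.

invalid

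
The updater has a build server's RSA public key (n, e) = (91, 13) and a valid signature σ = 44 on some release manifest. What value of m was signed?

44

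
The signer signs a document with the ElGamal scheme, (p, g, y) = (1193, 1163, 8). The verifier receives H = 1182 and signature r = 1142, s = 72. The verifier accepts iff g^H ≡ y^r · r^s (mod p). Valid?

Left side g^H mod p:
1163^2 = 1352569 ≡ 900
1163^4 ≡ 900^2 = 810000 ≡ 1146
1163^8 ≡ 1146^2 = 1313316 ≡ 1016
1163^16 ≡ 1016^2 = 1032256 ≡ 311
1163^32 ≡ 311^2 = 96721 ≡ 88
1163^64 ≡ 88^2 = 7744 ≡ 586
1163^128 ≡ 586^2 = 343396 ≡ 1005
1163^256 ≡ 1005^2 = 1010025 ≡ 747
1163^512 ≡ 747^2 = 558009 ≡ 878
1163^1024 ≡ 878^2 = 770884 ≡ 206
1182 = 1024 + 128 + 16 + 8 + 4 + 2, so 1163^1182 ≡ 206·1005·311·1016·1146·900 ≡ 121 (mod 1193)
Right side y^r · r^s mod p:
8^2 = 64
8^4 ≡ 64^2 = 4096 ≡ 517
8^8 ≡ 517^2 = 267289 ≡ 57
8^16 ≡ 57^2 = 3249 ≡ 863
8^32 ≡ 863^2 = 744769 ≡ 337
8^64 ≡ 337^2 = 113569 ≡ 234
8^128 ≡ 234^2 = 54756 ≡ 1071
8^256 ≡ 1071^2 = 1147041 ≡ 568
8^512 ≡ 568^2 = 322624 ≡ 514
8^1024 ≡ 514^2 = 264196 ≡ 543
1142 = 1024 + 64 + 32 + 16 + 4 + 2, so 8^1142 ≡ 543·234·337·863·517·64 ≡ 596 (mod 1193)
1142^2 = 1304164 ≡ 215
1142^4 ≡ 215^2 = 46225 ≡ 891
1142^8 ≡ 891^2 = 793881 ≡ 536
1142^16 ≡ 536^2 = 287296 ≡ 976
1142^32 ≡ 976^2 = 952576 ≡ 562
1142^64 ≡ 562^2 = 315844 ≡ 892
72 = 64 + 8, so 1142^72 ≡ 892·536 ≡ 912 (mod 1193)
596·912 = 543552 ≡ 737 (mod 1193)
121 ≠ 737, so verification fails.

no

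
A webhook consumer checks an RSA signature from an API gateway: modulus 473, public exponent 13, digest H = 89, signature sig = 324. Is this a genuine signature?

forged

sig^13 mod 473 = 411
411 ≠ 89, so verification fails.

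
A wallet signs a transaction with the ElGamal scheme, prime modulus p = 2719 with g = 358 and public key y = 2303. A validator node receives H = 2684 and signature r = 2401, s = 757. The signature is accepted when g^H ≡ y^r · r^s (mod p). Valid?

Left side g^H mod p:
358^2 = 128164 ≡ 371
358^4 ≡ 371^2 = 137641 ≡ 1691
358^8 ≡ 1691^2 = 2859481 ≡ 1812
358^16 ≡ 1812^2 = 3283344 ≡ 1511
358^32 ≡ 1511^2 = 2283121 ≡ 1880
358^64 ≡ 1880^2 = 3534400 ≡ 2419
358^128 ≡ 2419^2 = 5851561 ≡ 273
358^256 ≡ 273^2 = 74529 ≡ 1116
358^512 ≡ 1116^2 = 1245456 ≡ 154
358^1024 ≡ 154^2 = 23716 ≡ 1964
358^2048 ≡ 1964^2 = 3857296 ≡ 1754
2684 = 2048 + 512 + 64 + 32 + 16 + 8 + 4, so 358^2684 ≡ 1754·154·2419·1880·1511·1812·1691 ≡ 770 (mod 2719)
Right side y^r · r^s mod p:
2303^2 = 5303809 ≡ 1759
2303^4 ≡ 1759^2 = 3094081 ≡ 2578
2303^8 ≡ 2578^2 = 6646084 ≡ 848
2303^16 ≡ 848^2 = 719104 ≡ 1288
2303^32 ≡ 1288^2 = 1658944 ≡ 354
2303^64 ≡ 354^2 = 125316 ≡ 242
2303^128 ≡ 242^2 = 58564 ≡ 1465
2303^256 ≡ 1465^2 = 2146225 ≡ 934
2303^512 ≡ 934^2 = 872356 ≡ 2276
2303^1024 ≡ 2276^2 = 5180176 ≡ 481
2303^2048 ≡ 481^2 = 231361 ≡ 246
2401 = 2048 + 256 + 64 + 32 + 1, so 2303^2401 ≡ 246·934·242·354·2303 ≡ 1742 (mod 2719)
2401^2 = 5764801 ≡ 521
2401^4 ≡ 521^2 = 271441 ≡ 2260
2401^8 ≡ 2260^2 = 5107600 ≡ 1318
2401^16 ≡ 1318^2 = 1737124 ≡ 2402
2401^32 ≡ 2402^2 = 5769604 ≡ 2605
2401^64 ≡ 2605^2 = 6786025 ≡ 2120
2401^128 ≡ 2120^2 = 4494400 ≡ 2612
2401^256 ≡ 2612^2 = 6822544 ≡ 573
2401^512 ≡ 573^2 = 328329 ≡ 2049
757 = 512 + 128 + 64 + 32 + 16 + 4 + 1, so 2401^757 ≡ 2049·2612·2120·2605·2402·2260·2401 ≡ 1246 (mod 2719)
1742·1246 = 2170532 ≡ 770 (mod 2719)
770 ≡ 770 (mod 2719), so the signature is genuine.

yes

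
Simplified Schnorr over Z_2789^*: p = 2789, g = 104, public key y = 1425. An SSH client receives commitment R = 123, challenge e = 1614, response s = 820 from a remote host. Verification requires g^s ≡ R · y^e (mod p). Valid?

no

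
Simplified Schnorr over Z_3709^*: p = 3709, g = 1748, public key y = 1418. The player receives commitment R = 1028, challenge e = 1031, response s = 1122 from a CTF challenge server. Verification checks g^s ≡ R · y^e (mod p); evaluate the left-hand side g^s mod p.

1748^1122 mod 3709 = 1241

1241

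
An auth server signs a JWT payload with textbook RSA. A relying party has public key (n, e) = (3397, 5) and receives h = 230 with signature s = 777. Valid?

Squares mod 3397: s^1≡777, s^2≡2460, s^4≡1543
5 = 4 + 1, so s^5 ≡ 1543·777 ≡ 3167 (mod 3397)
s^5 mod 3397 = 3167, but h = 230.

no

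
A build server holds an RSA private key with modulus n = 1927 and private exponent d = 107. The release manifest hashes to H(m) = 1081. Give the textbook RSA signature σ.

376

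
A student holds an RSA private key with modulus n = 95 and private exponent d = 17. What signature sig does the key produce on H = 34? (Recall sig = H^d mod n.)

14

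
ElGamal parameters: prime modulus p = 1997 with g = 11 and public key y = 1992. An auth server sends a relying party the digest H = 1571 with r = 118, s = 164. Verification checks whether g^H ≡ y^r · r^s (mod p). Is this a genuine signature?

Left side g^H mod p:
11^2 = 121
11^4 ≡ 121^2 = 14641 ≡ 662
11^8 ≡ 662^2 = 438244 ≡ 901
11^16 ≡ 901^2 = 811801 ≡ 1019
11^32 ≡ 1019^2 = 1038361 ≡ 1918
11^64 ≡ 1918^2 = 3678724 ≡ 250
11^128 ≡ 250^2 = 62500 ≡ 593
11^256 ≡ 593^2 = 351649 ≡ 177
11^512 ≡ 177^2 = 31329 ≡ 1374
11^1024 ≡ 1374^2 = 1887876 ≡ 711
1571 = 1024 + 512 + 32 + 2 + 1, so 11^1571 ≡ 711·1374·1918·121·11 ≡ 48 (mod 1997)
Right side y^r · r^s mod p:
1992^2 = 3968064 ≡ 25
1992^4 ≡ 25^2 = 625
1992^8 ≡ 625^2 = 390625 ≡ 1210
1992^16 ≡ 1210^2 = 1464100 ≡ 299
1992^32 ≡ 299^2 = 89401 ≡ 1533
1992^64 ≡ 1533^2 = 2350089 ≡ 1617
118 = 64 + 32 + 16 + 4 + 2, so 1992^118 ≡ 1617·1533·299·625·25 ≡ 1708 (mod 1997)
118^2 = 13924 ≡ 1942
118^4 ≡ 1942^2 = 3771364 ≡ 1028
118^8 ≡ 1028^2 = 1056784 ≡ 371
118^16 ≡ 371^2 = 137641 ≡ 1845
118^32 ≡ 1845^2 = 3404025 ≡ 1137
118^64 ≡ 1137^2 = 1292769 ≡ 710
118^128 ≡ 710^2 = 504100 ≡ 856
164 = 128 + 32 + 4, so 118^164 ≡ 856·1137·1028 ≡ 655 (mod 1997)
1708·655 = 1118740 ≡ 420 (mod 1997)
48 ≠ 420, so verification fails.

forged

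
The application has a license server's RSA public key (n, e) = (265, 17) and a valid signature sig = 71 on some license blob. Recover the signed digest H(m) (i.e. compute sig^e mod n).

sig^2 ≡ 71^2 = 5041 ≡ 6
sig^4 ≡ 6^2 = 36
sig^8 ≡ 36^2 = 1296 ≡ 236
sig^16 ≡ 236^2 = 55696 ≡ 46
17 = 16 + 1, so sig^17 ≡ 46·71 ≡ 86 (mod 265)

86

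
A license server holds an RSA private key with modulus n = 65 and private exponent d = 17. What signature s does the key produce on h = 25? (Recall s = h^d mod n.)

25

h^2 ≡ 25^2 = 625 ≡ 40
h^4 ≡ 40^2 = 1600 ≡ 40
h^8 ≡ 40^2 = 1600 ≡ 40
h^16 ≡ 40^2 = 1600 ≡ 40
17 = 16 + 1, so h^17 ≡ 40·25 ≡ 25 (mod 65)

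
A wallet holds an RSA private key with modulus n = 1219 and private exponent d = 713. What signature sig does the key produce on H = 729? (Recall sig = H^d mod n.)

514

H^2 ≡ 729^2 = 531441 ≡ 1176
H^4 ≡ 1176^2 = 1382976 ≡ 630
H^8 ≡ 630^2 = 396900 ≡ 725
H^16 ≡ 725^2 = 525625 ≡ 236
H^32 ≡ 236^2 = 55696 ≡ 841
H^64 ≡ 841^2 = 707281 ≡ 261
H^128 ≡ 261^2 = 68121 ≡ 1076
H^256 ≡ 1076^2 = 1157776 ≡ 945
H^512 ≡ 945^2 = 893025 ≡ 717
713 = 512 + 128 + 64 + 8 + 1, so H^713 ≡ 717·1076·261·725·729 ≡ 514 (mod 1219)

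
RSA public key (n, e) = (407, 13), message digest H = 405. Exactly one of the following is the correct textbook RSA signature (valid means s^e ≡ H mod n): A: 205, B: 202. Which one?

Candidate A: 205^2 = 42025 ≡ 104; 205^4 ≡ 104^2 = 10816 ≡ 234; 205^8 ≡ 234^2 = 54756 ≡ 218; 13 = 8 + 4 + 1, so 205^13 ≡ 218·234·205 ≡ 2 (mod 407)
Candidate B: 202^2 = 40804 ≡ 104; 202^4 ≡ 104^2 = 10816 ≡ 234; 202^8 ≡ 234^2 = 54756 ≡ 218; 13 = 8 + 4 + 1, so 202^13 ≡ 218·234·202 ≡ 405 (mod 407)
  → matches H = 405

B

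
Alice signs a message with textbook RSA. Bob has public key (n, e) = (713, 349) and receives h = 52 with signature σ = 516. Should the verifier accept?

reject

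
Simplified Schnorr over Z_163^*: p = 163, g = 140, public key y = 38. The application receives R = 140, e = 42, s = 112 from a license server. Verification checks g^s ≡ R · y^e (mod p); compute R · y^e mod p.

133

38^2 = 1444 ≡ 140
38^4 ≡ 140^2 = 19600 ≡ 40
38^8 ≡ 40^2 = 1600 ≡ 133
38^16 ≡ 133^2 = 17689 ≡ 85
38^32 ≡ 85^2 = 7225 ≡ 53
42 = 32 + 8 + 2, so 38^42 ≡ 53·133·140 ≡ 58 (mod 163)
R · y^e ≡ 140·58 = 8120 ≡ 133 (mod 163)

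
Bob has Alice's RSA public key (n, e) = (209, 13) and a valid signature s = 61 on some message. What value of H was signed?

s^2 ≡ 61^2 = 3721 ≡ 168
s^4 ≡ 168^2 = 28224 ≡ 9
s^8 ≡ 9^2 = 81
13 = 8 + 4 + 1, so s^13 ≡ 81·9·61 ≡ 161 (mod 209)

161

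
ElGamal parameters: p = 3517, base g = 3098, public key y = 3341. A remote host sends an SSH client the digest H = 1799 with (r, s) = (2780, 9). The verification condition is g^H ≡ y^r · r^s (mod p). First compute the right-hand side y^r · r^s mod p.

2635

3341^2 = 11162281 ≡ 2840
3341^4 ≡ 2840^2 = 8065600 ≡ 1119
3341^8 ≡ 1119^2 = 1252161 ≡ 109
3341^16 ≡ 109^2 = 11881 ≡ 1330
3341^32 ≡ 1330^2 = 1768900 ≡ 3366
3341^64 ≡ 3366^2 = 11329956 ≡ 1699
3341^128 ≡ 1699^2 = 2886601 ≡ 2661
3341^256 ≡ 2661^2 = 7080921 ≡ 1200
3341^512 ≡ 1200^2 = 1440000 ≡ 1547
3341^1024 ≡ 1547^2 = 2393209 ≡ 1649
3341^2048 ≡ 1649^2 = 2719201 ≡ 560
2780 = 2048 + 512 + 128 + 64 + 16 + 8 + 4, so 3341^2780 ≡ 560·1547·2661·1699·1330·109·1119 ≡ 2522 (mod 3517)
2780^2 = 7728400 ≡ 1551
2780^4 ≡ 1551^2 = 2405601 ≡ 3490
2780^8 ≡ 3490^2 = 12180100 ≡ 729
9 = 8 + 1, so 2780^9 ≡ 729·2780 ≡ 828 (mod 3517)
y^r · r^s ≡ 2522·828 = 2088216 ≡ 2635 (mod 3517)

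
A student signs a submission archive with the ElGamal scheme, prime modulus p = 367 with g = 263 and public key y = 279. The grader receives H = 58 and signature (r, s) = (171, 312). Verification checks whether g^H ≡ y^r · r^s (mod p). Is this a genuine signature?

forged

Left side g^H mod p:
263^2 = 69169 ≡ 173
263^4 ≡ 173^2 = 29929 ≡ 202
263^8 ≡ 202^2 = 40804 ≡ 67
263^16 ≡ 67^2 = 4489 ≡ 85
263^32 ≡ 85^2 = 7225 ≡ 252
58 = 32 + 16 + 8 + 2, so 263^58 ≡ 252·85·67·173 ≡ 50 (mod 367)
Right side y^r · r^s mod p:
279^2 = 77841 ≡ 37
279^4 ≡ 37^2 = 1369 ≡ 268
279^8 ≡ 268^2 = 71824 ≡ 259
279^16 ≡ 259^2 = 67081 ≡ 287
279^32 ≡ 287^2 = 82369 ≡ 161
279^64 ≡ 161^2 = 25921 ≡ 231
279^128 ≡ 231^2 = 53361 ≡ 146
171 = 128 + 32 + 8 + 2 + 1, so 279^171 ≡ 146·161·259·37·279 ≡ 15 (mod 367)
171^2 = 29241 ≡ 248
171^4 ≡ 248^2 = 61504 ≡ 215
171^8 ≡ 215^2 = 46225 ≡ 350
171^16 ≡ 350^2 = 122500 ≡ 289
171^32 ≡ 289^2 = 83521 ≡ 212
171^64 ≡ 212^2 = 44944 ≡ 170
171^128 ≡ 170^2 = 28900 ≡ 274
171^256 ≡ 274^2 = 75076 ≡ 208
312 = 256 + 32 + 16 + 8, so 171^312 ≡ 208·212·289·350 ≡ 122 (mod 367)
15·122 = 1830 ≡ 362 (mod 367)
50 ≠ 362, so verification fails.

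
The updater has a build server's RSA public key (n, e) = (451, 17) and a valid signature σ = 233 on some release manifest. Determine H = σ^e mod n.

381

σ^17 mod 451 = 381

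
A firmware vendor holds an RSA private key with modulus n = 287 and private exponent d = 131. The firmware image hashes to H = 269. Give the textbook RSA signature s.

H^131 mod 287 = 187

187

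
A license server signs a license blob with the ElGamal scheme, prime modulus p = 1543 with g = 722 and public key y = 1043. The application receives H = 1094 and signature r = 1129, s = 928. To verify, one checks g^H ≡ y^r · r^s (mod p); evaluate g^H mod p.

496

722^2 = 521284 ≡ 1293
722^4 ≡ 1293^2 = 1671849 ≡ 780
722^8 ≡ 780^2 = 608400 ≡ 458
722^16 ≡ 458^2 = 209764 ≡ 1459
722^32 ≡ 1459^2 = 2128681 ≡ 884
722^64 ≡ 884^2 = 781456 ≡ 698
722^128 ≡ 698^2 = 487204 ≡ 1159
722^256 ≡ 1159^2 = 1343281 ≡ 871
722^512 ≡ 871^2 = 758641 ≡ 1028
722^1024 ≡ 1028^2 = 1056784 ≡ 1372
1094 = 1024 + 64 + 4 + 2, so 722^1094 ≡ 1372·698·780·1293 ≡ 496 (mod 1543)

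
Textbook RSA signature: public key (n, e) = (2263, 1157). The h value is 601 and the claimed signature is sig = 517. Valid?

no

sig^2 ≡ 517^2 = 267289 ≡ 255
sig^4 ≡ 255^2 = 65025 ≡ 1661
sig^8 ≡ 1661^2 = 2758921 ≡ 324
sig^16 ≡ 324^2 = 104976 ≡ 878
sig^32 ≡ 878^2 = 770884 ≡ 1464
sig^64 ≡ 1464^2 = 2143296 ≡ 235
sig^128 ≡ 235^2 = 55225 ≡ 913
sig^256 ≡ 913^2 = 833569 ≡ 785
sig^512 ≡ 785^2 = 616225 ≡ 689
sig^1024 ≡ 689^2 = 474721 ≡ 1754
1157 = 1024 + 128 + 4 + 1, so sig^1157 ≡ 1754·913·1661·517 ≡ 768 (mod 2263)
The recovered value 768 does not match the digest 601.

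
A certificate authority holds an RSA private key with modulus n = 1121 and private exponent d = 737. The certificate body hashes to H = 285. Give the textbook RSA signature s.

H^737 mod 1121 = 494

494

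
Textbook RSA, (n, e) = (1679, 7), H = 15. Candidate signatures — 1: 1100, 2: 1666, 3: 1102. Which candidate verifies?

Candidate 1: 1100^7 mod 1679 = 15
  → matches H = 15
Candidate 2: 1666^7 mod 1679 = 750
Candidate 3: 1102^7 mod 1679 = 1344

1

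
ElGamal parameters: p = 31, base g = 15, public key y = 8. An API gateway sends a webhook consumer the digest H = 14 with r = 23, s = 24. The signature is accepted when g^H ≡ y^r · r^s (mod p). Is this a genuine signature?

genuine

Left side g^H mod p:
Squares mod 31: 15^1≡15, 15^2≡8, 15^4≡2, 15^8≡4
14 = 8 + 4 + 2, so 15^14 ≡ 4·2·8 ≡ 2 (mod 31)
Right side y^r · r^s mod p:
Squares mod 31: 8^1≡8, 8^2≡2, 8^4≡4, 8^8≡16, 8^16≡8
23 = 16 + 4 + 2 + 1, so 8^23 ≡ 8·4·2·8 ≡ 16 (mod 31)
Squares mod 31: 23^1≡23, 23^2≡2, 23^4≡4, 23^8≡16, 23^16≡8
24 = 16 + 8, so 23^24 ≡ 8·16 ≡ 4 (mod 31)
16·4 = 64 ≡ 2 (mod 31)
2 ≡ 2 (mod 31), so the signature is genuine.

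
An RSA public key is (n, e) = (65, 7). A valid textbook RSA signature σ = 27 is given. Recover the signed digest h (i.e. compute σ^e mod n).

Squares mod 65: σ^1≡27, σ^2≡14, σ^4≡1
7 = 4 + 2 + 1, so σ^7 ≡ 1·14·27 ≡ 53 (mod 65)

53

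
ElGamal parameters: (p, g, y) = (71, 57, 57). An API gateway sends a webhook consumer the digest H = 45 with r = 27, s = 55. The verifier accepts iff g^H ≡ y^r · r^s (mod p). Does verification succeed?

fails

Left side g^H mod p:
57^2 = 3249 ≡ 54
57^4 ≡ 54^2 = 2916 ≡ 5
57^8 ≡ 5^2 = 25
57^16 ≡ 25^2 = 625 ≡ 57
57^32 ≡ 57^2 = 3249 ≡ 54
45 = 32 + 8 + 4 + 1, so 57^45 ≡ 54·25·5·57 ≡ 1 (mod 71)
Right side y^r · r^s mod p:
57^2 = 3249 ≡ 54
57^4 ≡ 54^2 = 2916 ≡ 5
57^8 ≡ 5^2 = 25
57^16 ≡ 25^2 = 625 ≡ 57
27 = 16 + 8 + 2 + 1, so 57^27 ≡ 57·25·54·57 ≡ 54 (mod 71)
27^2 = 729 ≡ 19
27^4 ≡ 19^2 = 361 ≡ 6
27^8 ≡ 6^2 = 36
27^16 ≡ 36^2 = 1296 ≡ 18
27^32 ≡ 18^2 = 324 ≡ 40
55 = 32 + 16 + 4 + 2 + 1, so 27^55 ≡ 40·18·6·19·27 ≡ 37 (mod 71)
54·37 = 1998 ≡ 10 (mod 71)
1 ≠ 10, so verification fails.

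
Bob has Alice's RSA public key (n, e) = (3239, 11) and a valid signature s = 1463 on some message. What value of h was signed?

2589

Squares mod 3239: s^1≡1463, s^2≡2629, s^4≡2854, s^8≡2470
11 = 8 + 2 + 1, so s^11 ≡ 2470·2629·1463 ≡ 2589 (mod 3239)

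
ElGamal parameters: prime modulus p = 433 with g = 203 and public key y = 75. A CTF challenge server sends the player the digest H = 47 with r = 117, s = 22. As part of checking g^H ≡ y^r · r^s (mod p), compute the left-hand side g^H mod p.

127

203^47 mod 433 = 127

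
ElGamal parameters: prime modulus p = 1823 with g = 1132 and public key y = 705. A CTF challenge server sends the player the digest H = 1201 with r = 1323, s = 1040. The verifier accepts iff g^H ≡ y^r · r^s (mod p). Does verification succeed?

passes

Left side g^H mod p:
1132^2 = 1281424 ≡ 1678
1132^4 ≡ 1678^2 = 2815684 ≡ 972
1132^8 ≡ 972^2 = 944784 ≡ 470
1132^16 ≡ 470^2 = 220900 ≡ 317
1132^32 ≡ 317^2 = 100489 ≡ 224
1132^64 ≡ 224^2 = 50176 ≡ 955
1132^128 ≡ 955^2 = 912025 ≡ 525
1132^256 ≡ 525^2 = 275625 ≡ 352
1132^512 ≡ 352^2 = 123904 ≡ 1763
1132^1024 ≡ 1763^2 = 3108169 ≡ 1777
1201 = 1024 + 128 + 32 + 16 + 1, so 1132^1201 ≡ 1777·525·224·317·1132 ≡ 896 (mod 1823)
Right side y^r · r^s mod p:
705^2 = 497025 ≡ 1169
705^4 ≡ 1169^2 = 1366561 ≡ 1134
705^8 ≡ 1134^2 = 1285956 ≡ 741
705^16 ≡ 741^2 = 549081 ≡ 358
705^32 ≡ 358^2 = 128164 ≡ 554
705^64 ≡ 554^2 = 306916 ≡ 652
705^128 ≡ 652^2 = 425104 ≡ 345
705^256 ≡ 345^2 = 119025 ≡ 530
705^512 ≡ 530^2 = 280900 ≡ 158
705^1024 ≡ 158^2 = 24964 ≡ 1265
1323 = 1024 + 256 + 32 + 8 + 2 + 1, so 705^1323 ≡ 1265·530·554·741·1169·705 ≡ 79 (mod 1823)
1323^2 = 1750329 ≡ 249
1323^4 ≡ 249^2 = 62001 ≡ 19
1323^8 ≡ 19^2 = 361
1323^16 ≡ 361^2 = 130321 ≡ 888
1323^32 ≡ 888^2 = 788544 ≡ 1008
1323^64 ≡ 1008^2 = 1016064 ≡ 653
1323^128 ≡ 653^2 = 426409 ≡ 1650
1323^256 ≡ 1650^2 = 2722500 ≡ 761
1323^512 ≡ 761^2 = 579121 ≡ 1230
1323^1024 ≡ 1230^2 = 1512900 ≡ 1633
1040 = 1024 + 16, so 1323^1040 ≡ 1633·888 ≡ 819 (mod 1823)
79·819 = 64701 ≡ 896 (mod 1823)
896 ≡ 896 (mod 1823), so the signature is genuine.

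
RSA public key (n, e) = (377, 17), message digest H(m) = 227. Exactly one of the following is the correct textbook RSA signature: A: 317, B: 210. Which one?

Candidate A: 317^2 = 100489 ≡ 207; 317^4 ≡ 207^2 = 42849 ≡ 248; 317^8 ≡ 248^2 = 61504 ≡ 53; 317^16 ≡ 53^2 = 2809 ≡ 170; 17 = 16 + 1, so 317^17 ≡ 170·317 ≡ 356 (mod 377)
Candidate B: 210^2 = 44100 ≡ 368; 210^4 ≡ 368^2 = 135424 ≡ 81; 210^8 ≡ 81^2 = 6561 ≡ 152; 210^16 ≡ 152^2 = 23104 ≡ 107; 17 = 16 + 1, so 210^17 ≡ 107·210 ≡ 227 (mod 377)
  → matches H(m) = 227

B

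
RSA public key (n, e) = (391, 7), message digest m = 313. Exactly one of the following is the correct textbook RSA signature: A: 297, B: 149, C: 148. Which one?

Candidate A: Squares mod 391: 297^1≡297, 297^2≡234, 297^4≡16; 7 = 4 + 2 + 1, so 297^7 ≡ 16·234·297 ≡ 355 (mod 391)
Candidate B: Squares mod 391: 149^1≡149, 149^2≡305, 149^4≡358; 7 = 4 + 2 + 1, so 149^7 ≡ 358·305·149 ≡ 191 (mod 391)
Candidate C: Squares mod 391: 148^1≡148, 148^2≡8, 148^4≡64; 7 = 4 + 2 + 1, so 148^7 ≡ 64·8·148 ≡ 313 (mod 391)
  → matches m = 313

C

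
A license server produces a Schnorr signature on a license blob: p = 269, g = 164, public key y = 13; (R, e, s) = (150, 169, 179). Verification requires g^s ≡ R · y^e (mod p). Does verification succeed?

fails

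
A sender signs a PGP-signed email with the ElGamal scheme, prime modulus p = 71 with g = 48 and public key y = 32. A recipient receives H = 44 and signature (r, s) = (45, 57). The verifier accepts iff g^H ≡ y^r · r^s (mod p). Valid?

Left side g^H mod p:
48^2 = 2304 ≡ 32
48^4 ≡ 32^2 = 1024 ≡ 30
48^8 ≡ 30^2 = 900 ≡ 48
48^16 ≡ 48^2 = 2304 ≡ 32
48^32 ≡ 32^2 = 1024 ≡ 30
44 = 32 + 8 + 4, so 48^44 ≡ 30·48·30 ≡ 32 (mod 71)
Right side y^r · r^s mod p:
32^2 = 1024 ≡ 30
32^4 ≡ 30^2 = 900 ≡ 48
32^8 ≡ 48^2 = 2304 ≡ 32
32^16 ≡ 32^2 = 1024 ≡ 30
32^32 ≡ 30^2 = 900 ≡ 48
45 = 32 + 8 + 4 + 1, so 32^45 ≡ 48·32·48·32 ≡ 37 (mod 71)
45^2 = 2025 ≡ 37
45^4 ≡ 37^2 = 1369 ≡ 20
45^8 ≡ 20^2 = 400 ≡ 45
45^16 ≡ 45^2 = 2025 ≡ 37
45^32 ≡ 37^2 = 1369 ≡ 20
57 = 32 + 16 + 8 + 1, so 45^57 ≡ 20·37·45·45 ≡ 45 (mod 71)
37·45 = 1665 ≡ 32 (mod 71)
32 ≡ 32 (mod 71), so the signature is genuine.

yes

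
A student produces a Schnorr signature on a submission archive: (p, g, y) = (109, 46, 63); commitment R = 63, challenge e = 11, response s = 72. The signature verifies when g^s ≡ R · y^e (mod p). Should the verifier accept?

accept

g^s mod p:
46^2 = 2116 ≡ 45
46^4 ≡ 45^2 = 2025 ≡ 63
46^8 ≡ 63^2 = 3969 ≡ 45
46^16 ≡ 45^2 = 2025 ≡ 63
46^32 ≡ 63^2 = 3969 ≡ 45
46^64 ≡ 45^2 = 2025 ≡ 63
72 = 64 + 8, so 46^72 ≡ 63·45 ≡ 1 (mod 109)
R · y^e mod p:
63^2 = 3969 ≡ 45
63^4 ≡ 45^2 = 2025 ≡ 63
63^8 ≡ 63^2 = 3969 ≡ 45
11 = 8 + 2 + 1, so 63^11 ≡ 45·45·63 ≡ 45 (mod 109)
63·45 = 2835 ≡ 1 (mod 109)
1 ≡ 1 (mod 109); signature holds.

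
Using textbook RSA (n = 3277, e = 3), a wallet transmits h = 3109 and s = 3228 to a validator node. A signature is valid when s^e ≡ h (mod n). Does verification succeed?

fails

s^2 ≡ 3228^2 = 10419984 ≡ 2401
3 = 2 + 1, so s^3 ≡ 2401·3228 ≡ 323 (mod 3277)
The recovered value 323 does not match the digest 3109.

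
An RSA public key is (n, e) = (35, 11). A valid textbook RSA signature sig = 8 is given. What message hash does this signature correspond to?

sig^2 ≡ 8^2 = 64 ≡ 29
sig^4 ≡ 29^2 = 841 ≡ 1
sig^8 ≡ 1^2 = 1
11 = 8 + 2 + 1, so sig^11 ≡ 1·29·8 ≡ 22 (mod 35)

22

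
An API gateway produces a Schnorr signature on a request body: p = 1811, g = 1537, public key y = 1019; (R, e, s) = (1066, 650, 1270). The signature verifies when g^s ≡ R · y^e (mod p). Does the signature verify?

does not verify

g^s mod p:
Squares mod 1811: 1537^1≡1537, 1537^2≡825, 1537^4≡1500, 1537^8≡738, 1537^16≡1344, 1537^32≡769, 1537^64≡975, 1537^128≡1661, 1537^256≡768, 1537^512≡1249, 1537^1024≡730
1270 = 1024 + 128 + 64 + 32 + 16 + 4 + 2, so 1537^1270 ≡ 730·1661·975·769·1344·1500·825 ≡ 1154 (mod 1811)
R · y^e mod p:
Squares mod 1811: 1019^1≡1019, 1019^2≡658, 1019^4≡135, 1019^8≡115, 1019^16≡548, 1019^32≡1489, 1019^64≡457, 1019^128≡584, 1019^256≡588, 1019^512≡1654
650 = 512 + 128 + 8 + 2, so 1019^650 ≡ 1654·584·115·658 ≡ 590 (mod 1811)
1066·590 = 628940 ≡ 523 (mod 1811)
1154 ≠ 523; the check fails.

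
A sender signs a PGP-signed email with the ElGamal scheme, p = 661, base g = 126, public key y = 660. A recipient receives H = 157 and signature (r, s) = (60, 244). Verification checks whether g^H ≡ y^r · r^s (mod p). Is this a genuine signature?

forged

Left side g^H mod p:
126^2 = 15876 ≡ 12
126^4 ≡ 12^2 = 144
126^8 ≡ 144^2 = 20736 ≡ 245
126^16 ≡ 245^2 = 60025 ≡ 535
126^32 ≡ 535^2 = 286225 ≡ 12
126^64 ≡ 12^2 = 144
126^128 ≡ 144^2 = 20736 ≡ 245
157 = 128 + 16 + 8 + 4 + 1, so 126^157 ≡ 245·535·245·144·126 ≡ 259 (mod 661)
Right side y^r · r^s mod p:
660^2 = 435600 ≡ 1
660^4 ≡ 1^2 = 1
660^8 ≡ 1^2 = 1
660^16 ≡ 1^2 = 1
660^32 ≡ 1^2 = 1
60 = 32 + 16 + 8 + 4, so 660^60 ≡ 1·1·1·1 ≡ 1 (mod 661)
60^2 = 3600 ≡ 295
60^4 ≡ 295^2 = 87025 ≡ 434
60^8 ≡ 434^2 = 188356 ≡ 632
60^16 ≡ 632^2 = 399424 ≡ 180
60^32 ≡ 180^2 = 32400 ≡ 11
60^64 ≡ 11^2 = 121
60^128 ≡ 121^2 = 14641 ≡ 99
244 = 128 + 64 + 32 + 16 + 4, so 60^244 ≡ 99·121·11·180·434 ≡ 298 (mod 661)
1·298 = 298 ≡ 298 (mod 661)
259 ≠ 298, so verification fails.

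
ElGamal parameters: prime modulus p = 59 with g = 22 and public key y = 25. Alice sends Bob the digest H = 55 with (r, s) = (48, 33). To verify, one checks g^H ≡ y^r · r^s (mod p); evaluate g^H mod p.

22^55 mod 59 = 19

19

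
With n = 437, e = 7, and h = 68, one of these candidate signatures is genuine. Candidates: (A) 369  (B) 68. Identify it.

B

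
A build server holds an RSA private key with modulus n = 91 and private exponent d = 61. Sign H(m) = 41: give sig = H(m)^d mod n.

41

Squares mod 91: (H(m))^1≡41, (H(m))^2≡43, (H(m))^4≡29, (H(m))^8≡22, (H(m))^16≡29, (H(m))^32≡22
61 = 32 + 16 + 8 + 4 + 1, so (H(m))^61 ≡ 22·29·22·29·41 ≡ 41 (mod 91)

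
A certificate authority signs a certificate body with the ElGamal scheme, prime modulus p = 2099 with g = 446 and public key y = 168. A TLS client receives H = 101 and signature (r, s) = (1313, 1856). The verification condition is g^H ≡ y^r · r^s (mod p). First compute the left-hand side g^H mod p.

727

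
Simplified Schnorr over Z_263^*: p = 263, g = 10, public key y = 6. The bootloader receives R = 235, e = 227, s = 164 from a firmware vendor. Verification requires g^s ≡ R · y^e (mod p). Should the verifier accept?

reject

g^s mod p:
10^164 mod 263 = 72
R · y^e mod p:
6^227 mod 263 = 122
235·122 = 28670 ≡ 3 (mod 263)
72 ≠ 3; the check fails.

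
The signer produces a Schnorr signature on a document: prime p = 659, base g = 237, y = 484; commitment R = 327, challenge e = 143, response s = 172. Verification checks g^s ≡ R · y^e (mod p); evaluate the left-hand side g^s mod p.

70

237^2 = 56169 ≡ 154
237^4 ≡ 154^2 = 23716 ≡ 651
237^8 ≡ 651^2 = 423801 ≡ 64
237^16 ≡ 64^2 = 4096 ≡ 142
237^32 ≡ 142^2 = 20164 ≡ 394
237^64 ≡ 394^2 = 155236 ≡ 371
237^128 ≡ 371^2 = 137641 ≡ 569
172 = 128 + 32 + 8 + 4, so 237^172 ≡ 569·394·64·651 ≡ 70 (mod 659)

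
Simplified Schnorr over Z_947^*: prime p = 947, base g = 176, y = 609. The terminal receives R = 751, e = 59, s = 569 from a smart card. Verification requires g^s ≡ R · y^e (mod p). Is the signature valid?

invalid

g^s mod p:
176^2 = 30976 ≡ 672
176^4 ≡ 672^2 = 451584 ≡ 812
176^8 ≡ 812^2 = 659344 ≡ 232
176^16 ≡ 232^2 = 53824 ≡ 792
176^32 ≡ 792^2 = 627264 ≡ 350
176^64 ≡ 350^2 = 122500 ≡ 337
176^128 ≡ 337^2 = 113569 ≡ 876
176^256 ≡ 876^2 = 767376 ≡ 306
176^512 ≡ 306^2 = 93636 ≡ 830
569 = 512 + 32 + 16 + 8 + 1, so 176^569 ≡ 830·350·792·232·176 ≡ 425 (mod 947)
R · y^e mod p:
609^2 = 370881 ≡ 604
609^4 ≡ 604^2 = 364816 ≡ 221
609^8 ≡ 221^2 = 48841 ≡ 544
609^16 ≡ 544^2 = 295936 ≡ 472
609^32 ≡ 472^2 = 222784 ≡ 239
59 = 32 + 16 + 8 + 2 + 1, so 609^59 ≡ 239·472·544·604·609 ≡ 472 (mod 947)
751·472 = 354472 ≡ 294 (mod 947)
425 ≠ 294; the check fails.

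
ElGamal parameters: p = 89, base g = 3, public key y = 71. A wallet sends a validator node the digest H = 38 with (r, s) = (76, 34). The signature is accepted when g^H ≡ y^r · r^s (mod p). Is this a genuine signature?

genuine

Left side g^H mod p:
Squares mod 89: 3^1≡3, 3^2≡9, 3^4≡81, 3^8≡64, 3^16≡2, 3^32≡4
38 = 32 + 4 + 2, so 3^38 ≡ 4·81·9 ≡ 68 (mod 89)
Right side y^r · r^s mod p:
Squares mod 89: 71^1≡71, 71^2≡57, 71^4≡45, 71^8≡67, 71^16≡39, 71^32≡8, 71^64≡64
76 = 64 + 8 + 4, so 71^76 ≡ 64·67·45 ≡ 8 (mod 89)
Squares mod 89: 76^1≡76, 76^2≡80, 76^4≡81, 76^8≡64, 76^16≡2, 76^32≡4
34 = 32 + 2, so 76^34 ≡ 4·80 ≡ 53 (mod 89)
8·53 = 424 ≡ 68 (mod 89)
68 ≡ 68 (mod 89), so the signature is genuine.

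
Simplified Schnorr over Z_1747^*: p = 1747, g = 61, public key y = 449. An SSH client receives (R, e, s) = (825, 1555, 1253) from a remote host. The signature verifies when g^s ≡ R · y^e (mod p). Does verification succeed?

g^s mod p:
Squares mod 1747: 61^1≡61, 61^2≡227, 61^4≡866, 61^8≡493, 61^16≡216, 61^32≡1234, 61^64≡1119, 61^128≡1309, 61^256≡1421, 61^512≡1456, 61^1024≡825
1253 = 1024 + 128 + 64 + 32 + 4 + 1, so 61^1253 ≡ 825·1309·1119·1234·866·61 ≡ 528 (mod 1747)
R · y^e mod p:
Squares mod 1747: 449^1≡449, 449^2≡696, 449^4≡497, 449^8≡682, 449^16≡422, 449^32≡1637, 449^64≡1618, 449^128≡918, 449^256≡670, 449^512≡1668, 449^1024≡1000
1555 = 1024 + 512 + 16 + 2 + 1, so 449^1555 ≡ 1000·1668·422·696·449 ≡ 1538 (mod 1747)
825·1538 = 1268850 ≡ 528 (mod 1747)
528 ≡ 528 (mod 1747); signature holds.

passes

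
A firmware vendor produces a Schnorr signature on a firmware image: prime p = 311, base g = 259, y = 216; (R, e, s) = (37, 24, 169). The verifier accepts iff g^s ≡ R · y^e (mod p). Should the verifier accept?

reject

g^s mod p:
Squares mod 311: 259^1≡259, 259^2≡216, 259^4≡6, 259^8≡36, 259^16≡52, 259^32≡216, 259^64≡6, 259^128≡36
169 = 128 + 32 + 8 + 1, so 259^169 ≡ 36·216·36·259 ≡ 305 (mod 311)
R · y^e mod p:
Squares mod 311: 216^1≡216, 216^2≡6, 216^4≡36, 216^8≡52, 216^16≡216
24 = 16 + 8, so 216^24 ≡ 216·52 ≡ 36 (mod 311)
37·36 = 1332 ≡ 88 (mod 311)
305 ≠ 88; the check fails.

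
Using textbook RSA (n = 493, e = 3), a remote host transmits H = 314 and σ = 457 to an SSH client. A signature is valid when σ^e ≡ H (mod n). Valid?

no

σ^2 ≡ 457^2 = 208849 ≡ 310
3 = 2 + 1, so σ^3 ≡ 310·457 ≡ 179 (mod 493)
179 ≠ 314, so verification fails.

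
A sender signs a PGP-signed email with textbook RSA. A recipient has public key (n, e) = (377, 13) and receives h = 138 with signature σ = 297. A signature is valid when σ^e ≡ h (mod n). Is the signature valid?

invalid

σ^2 ≡ 297^2 = 88209 ≡ 368
σ^4 ≡ 368^2 = 135424 ≡ 81
σ^8 ≡ 81^2 = 6561 ≡ 152
13 = 8 + 4 + 1, so σ^13 ≡ 152·81·297 ≡ 141 (mod 377)
σ^13 mod 377 = 141, but h = 138.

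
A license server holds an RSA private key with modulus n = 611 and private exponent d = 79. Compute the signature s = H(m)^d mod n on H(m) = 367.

(H(m))^2 ≡ 367^2 = 134689 ≡ 269
(H(m))^4 ≡ 269^2 = 72361 ≡ 263
(H(m))^8 ≡ 263^2 = 69169 ≡ 126
(H(m))^16 ≡ 126^2 = 15876 ≡ 601
(H(m))^32 ≡ 601^2 = 361201 ≡ 100
(H(m))^64 ≡ 100^2 = 10000 ≡ 224
79 = 64 + 8 + 4 + 2 + 1, so (H(m))^79 ≡ 224·126·263·269·367 ≡ 510 (mod 611)

510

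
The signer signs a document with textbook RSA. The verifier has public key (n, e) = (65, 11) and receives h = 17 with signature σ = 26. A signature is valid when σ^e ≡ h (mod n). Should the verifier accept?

Squares mod 65: σ^1≡26, σ^2≡26, σ^4≡26, σ^8≡26
11 = 8 + 2 + 1, so σ^11 ≡ 26·26·26 ≡ 26 (mod 65)
26 ≠ 17, so verification fails.

reject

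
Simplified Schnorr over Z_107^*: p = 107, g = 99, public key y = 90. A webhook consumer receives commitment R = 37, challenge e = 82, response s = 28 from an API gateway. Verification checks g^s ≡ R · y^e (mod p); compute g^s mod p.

39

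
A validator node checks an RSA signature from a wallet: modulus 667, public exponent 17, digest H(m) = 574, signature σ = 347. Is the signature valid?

invalid

σ^2 ≡ 347^2 = 120409 ≡ 349
σ^4 ≡ 349^2 = 121801 ≡ 407
σ^8 ≡ 407^2 = 165649 ≡ 233
σ^16 ≡ 233^2 = 54289 ≡ 262
17 = 16 + 1, so σ^17 ≡ 262·347 ≡ 202 (mod 667)
The recovered value 202 does not match the digest 574.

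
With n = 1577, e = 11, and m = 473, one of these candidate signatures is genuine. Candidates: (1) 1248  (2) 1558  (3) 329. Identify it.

Candidate 1: Squares mod 1577: 1248^1≡1248, 1248^2≡1005, 1248^4≡745, 1248^8≡1498; 11 = 8 + 2 + 1, so 1248^11 ≡ 1498·1005·1248 ≡ 1104 (mod 1577)
Candidate 2: Squares mod 1577: 1558^1≡1558, 1558^2≡361, 1558^4≡1007, 1558^8≡38; 11 = 8 + 2 + 1, so 1558^11 ≡ 38·361·1558 ≡ 1140 (mod 1577)
Candidate 3: Squares mod 1577: 329^1≡329, 329^2≡1005, 329^4≡745, 329^8≡1498; 11 = 8 + 2 + 1, so 329^11 ≡ 1498·1005·329 ≡ 473 (mod 1577)
  → matches m = 473

3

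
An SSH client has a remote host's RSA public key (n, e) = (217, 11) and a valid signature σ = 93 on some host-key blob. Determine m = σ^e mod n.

Squares mod 217: σ^1≡93, σ^2≡186, σ^4≡93, σ^8≡186
11 = 8 + 2 + 1, so σ^11 ≡ 186·186·93 ≡ 186 (mod 217)

186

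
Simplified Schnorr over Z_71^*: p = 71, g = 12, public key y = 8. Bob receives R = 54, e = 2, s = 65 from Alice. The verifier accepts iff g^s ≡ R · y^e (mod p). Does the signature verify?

g^s mod p:
12^65 mod 71 = 37
R · y^e mod p:
8^2 mod 71 = 64
54·64 = 3456 ≡ 48 (mod 71)
37 ≠ 48; the check fails.

does not verify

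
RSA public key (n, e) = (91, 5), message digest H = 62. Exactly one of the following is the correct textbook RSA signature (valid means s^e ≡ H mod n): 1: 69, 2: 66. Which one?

1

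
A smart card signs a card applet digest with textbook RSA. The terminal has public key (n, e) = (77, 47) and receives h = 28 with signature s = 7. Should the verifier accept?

s^2 ≡ 7^2 = 49
s^4 ≡ 49^2 = 2401 ≡ 14
s^8 ≡ 14^2 = 196 ≡ 42
s^16 ≡ 42^2 = 1764 ≡ 70
s^32 ≡ 70^2 = 4900 ≡ 49
47 = 32 + 8 + 4 + 2 + 1, so s^47 ≡ 49·42·14·49·7 ≡ 28 (mod 77)
Since 28 equals the digest 28, verification succeeds.

accept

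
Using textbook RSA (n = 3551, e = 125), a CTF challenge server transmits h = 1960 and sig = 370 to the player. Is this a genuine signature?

sig^125 mod 3551 = 1960
1960 = h, so the signature checks out.

genuine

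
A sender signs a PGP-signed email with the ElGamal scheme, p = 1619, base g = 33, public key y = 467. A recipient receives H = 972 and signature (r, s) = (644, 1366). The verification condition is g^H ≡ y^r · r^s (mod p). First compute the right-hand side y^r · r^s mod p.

Squares mod 1619: 467^1≡467, 467^2≡1143, 467^4≡1535, 467^8≡580, 467^16≡1267, 467^32≡860, 467^64≡1336, 467^128≡758, 467^256≡1438, 467^512≡381
644 = 512 + 128 + 4, so 467^644 ≡ 381·758·1535 ≡ 64 (mod 1619)
Squares mod 1619: 644^1≡644, 644^2≡272, 644^4≡1129, 644^8≡488, 644^16≡151, 644^32≡135, 644^64≡416, 644^128≡1442, 644^256≡568, 644^512≡443, 644^1024≡350
1366 = 1024 + 256 + 64 + 16 + 4 + 2, so 644^1366 ≡ 350·568·416·151·1129·272 ≡ 1316 (mod 1619)
y^r · r^s ≡ 64·1316 = 84224 ≡ 36 (mod 1619)

36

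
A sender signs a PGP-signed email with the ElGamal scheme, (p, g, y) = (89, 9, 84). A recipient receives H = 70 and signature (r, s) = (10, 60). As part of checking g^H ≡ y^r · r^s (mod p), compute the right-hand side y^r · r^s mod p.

84^2 = 7056 ≡ 25
84^4 ≡ 25^2 = 625 ≡ 2
84^8 ≡ 2^2 = 4
10 = 8 + 2, so 84^10 ≡ 4·25 ≡ 11 (mod 89)
10^2 = 100 ≡ 11
10^4 ≡ 11^2 = 121 ≡ 32
10^8 ≡ 32^2 = 1024 ≡ 45
10^16 ≡ 45^2 = 2025 ≡ 67
10^32 ≡ 67^2 = 4489 ≡ 39
60 = 32 + 16 + 8 + 4, so 10^60 ≡ 39·67·45·32 ≡ 67 (mod 89)
y^r · r^s ≡ 11·67 = 737 ≡ 25 (mod 89)

25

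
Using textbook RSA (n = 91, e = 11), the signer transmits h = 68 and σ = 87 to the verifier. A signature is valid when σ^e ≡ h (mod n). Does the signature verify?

Squares mod 91: σ^1≡87, σ^2≡16, σ^4≡74, σ^8≡16
11 = 8 + 2 + 1, so σ^11 ≡ 16·16·87 ≡ 68 (mod 91)
σ^11 mod 91 = 68 matches h.

verifies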